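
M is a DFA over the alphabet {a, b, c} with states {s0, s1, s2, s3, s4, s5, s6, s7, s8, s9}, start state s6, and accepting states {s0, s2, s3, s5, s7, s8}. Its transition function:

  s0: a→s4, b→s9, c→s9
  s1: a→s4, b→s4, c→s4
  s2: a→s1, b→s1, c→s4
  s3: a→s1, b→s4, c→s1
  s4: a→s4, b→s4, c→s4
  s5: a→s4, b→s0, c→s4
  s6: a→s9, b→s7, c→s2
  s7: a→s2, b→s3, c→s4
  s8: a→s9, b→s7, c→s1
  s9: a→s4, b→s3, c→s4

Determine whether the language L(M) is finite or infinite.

The useful states (reachable from s6 and able to reach an accepting state) are {s2, s3, s6, s7, s9}.
Restricted to these states the transition graph has no cycle, so every accepting path has bounded length and L is finite.

finite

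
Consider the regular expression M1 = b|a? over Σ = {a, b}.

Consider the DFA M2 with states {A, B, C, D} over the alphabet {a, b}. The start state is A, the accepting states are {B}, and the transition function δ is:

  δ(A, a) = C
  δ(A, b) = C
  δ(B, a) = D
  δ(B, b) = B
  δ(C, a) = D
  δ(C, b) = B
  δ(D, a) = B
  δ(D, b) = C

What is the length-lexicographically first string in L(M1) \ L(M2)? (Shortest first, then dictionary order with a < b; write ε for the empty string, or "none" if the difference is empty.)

The empty string ε is accepted by M1 but not by M2.
Since ε is the unique shortest string, it is the required witness.

ε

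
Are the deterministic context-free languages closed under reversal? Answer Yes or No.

L = {c bⁿaⁿ : n≥0} ∪ {d b²ⁿaⁿ : n≥0} is a DCFL: the first symbol tells a deterministic PDA whether to pop one or two b's per a. Its reversal Lᴿ = {aⁿbⁿ c : n≥0} ∪ {aⁿb²ⁿ d : n≥0} is not. DCFLs are closed under right quotient by regular languages, and Lᴿ/{c, d} = {aⁿbⁿ : n≥0} ∪ {aⁿb²ⁿ : n≥0} — the standard context-free language accepted by no deterministic PDA (intuitively the machine would have to commit to a b-to-a ratio before the distinguishing marker arrives; formally, a DPDA for it would have a single run on aⁿb²ⁿ, accepting after the prefix aⁿbⁿ and accepting again after n more b's; an ordinary PDA that simulates it on a's and b's and, at any moment when it is accepting, may switch to reading only a fresh letter e while feeding each e to the simulation as a b, would accept aⁱbʲeᵏ (k≥1) exactly when both aⁱbʲ and aⁱbʲ⁺ᵏ are in the language, i.e. its language intersected with the regular set a*b*e⁺ would be exactly {aⁿbⁿeⁿ : n≥1} — impossible, since context-free languages are closed under intersection with regular sets and {aⁿbⁿeⁿ} is not context-free). So Lᴿ cannot be a DCFL.

No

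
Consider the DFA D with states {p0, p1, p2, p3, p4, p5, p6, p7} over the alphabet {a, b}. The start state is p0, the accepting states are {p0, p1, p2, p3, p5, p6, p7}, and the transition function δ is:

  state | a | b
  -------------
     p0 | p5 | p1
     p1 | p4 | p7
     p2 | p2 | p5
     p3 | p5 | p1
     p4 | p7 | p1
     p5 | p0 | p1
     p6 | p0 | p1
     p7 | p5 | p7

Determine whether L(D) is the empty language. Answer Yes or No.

No

The empty string ε is accepted: the run p0 ends in the accepting state p0.
Since at least one string is accepted, L(D) is not empty.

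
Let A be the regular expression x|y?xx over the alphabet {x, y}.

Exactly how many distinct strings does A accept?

3

The expression has no Kleene star, so L(A) is finite. Expanding the alternatives gives {x, xx, yxx}.
That is 1 of length 1, 1 of length 2, 1 of length 3: 3 strings in all.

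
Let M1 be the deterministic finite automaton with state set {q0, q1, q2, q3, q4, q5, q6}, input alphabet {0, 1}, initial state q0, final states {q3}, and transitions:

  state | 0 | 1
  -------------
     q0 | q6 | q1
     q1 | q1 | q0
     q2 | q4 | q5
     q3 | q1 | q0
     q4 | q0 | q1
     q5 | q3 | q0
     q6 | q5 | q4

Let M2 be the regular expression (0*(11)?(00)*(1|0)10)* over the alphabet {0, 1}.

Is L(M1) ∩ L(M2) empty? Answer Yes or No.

Yes

Converting the expression M2 to a DFA (subset construction, then merging equivalent states) gives the minimal DFA with states {r0, r1, r2, r3, r4, r5, r6, r7, r8}, start state r0, accepting states {r0, r6} and transitions r0: 0→r1, 1→r2; r1: 0→r1, 1→r3; r2: 0→r4, 1→r5; r3: 0→r0, 1→r5; r4: 0→r4, 1→r4; r5: 0→r6, 1→r7; r6: 0→r1, 1→r3; r7: 0→r4, 1→r8; r8: 0→r0, 1→r4.
Exploring the product automaton M1 × M2 from the start pair (q0, r0), following both machines on each input symbol, reaches 26 state pairs: (q0, r0), (q6, r1), (q1, r2), (q5, r1), (q4, r3), (q1, r4), (q0, r5), (q3, r1), (q0, r3), (q1, r5), (q0, r4), (q6, r6), (q1, r7), (q1, r1), (q6, r0), (q1, r6), (q0, r7), (q6, r4), (q0, r8), (q4, r2), (q1, r8), (q5, r4), (q4, r4), (q1, r0), (q3, r4), (q0, r2).
M1 accepts in {q3} and M2 accepts in {r0, r6}; no reachable pair has both components accepting, so no string drives both machines to acceptance simultaneously and L(M1) ∩ L(M2) = ∅.
So no string is accepted by both, and the intersection is empty.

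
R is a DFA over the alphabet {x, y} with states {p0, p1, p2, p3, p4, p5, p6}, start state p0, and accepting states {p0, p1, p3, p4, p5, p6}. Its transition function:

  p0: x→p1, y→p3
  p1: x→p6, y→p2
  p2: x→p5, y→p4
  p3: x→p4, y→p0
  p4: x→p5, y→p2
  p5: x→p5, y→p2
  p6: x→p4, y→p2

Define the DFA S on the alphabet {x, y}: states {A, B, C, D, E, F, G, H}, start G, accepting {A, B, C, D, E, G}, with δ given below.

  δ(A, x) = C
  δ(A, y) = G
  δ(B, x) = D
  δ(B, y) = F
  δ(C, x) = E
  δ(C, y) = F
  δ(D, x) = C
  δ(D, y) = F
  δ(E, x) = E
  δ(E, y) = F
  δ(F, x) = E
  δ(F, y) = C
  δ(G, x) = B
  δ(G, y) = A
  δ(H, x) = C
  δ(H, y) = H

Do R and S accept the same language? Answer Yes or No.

Exploring the product automaton R × S from the start pair (p0, G), following both machines on each input symbol, reaches 7 state pairs: (p0, G), (p1, B), (p3, A), (p6, D), (p2, F), (p4, C), (p5, E).
R accepts in {p0, p1, p3, p4, p5, p6} and S accepts in {A, B, C, D, E, G}. In every reachable pair the two components are either both accepting — (p0, G), (p1, B), (p3, A), (p6, D), (p4, C), (p5, E) — or both non-accepting, so no string is accepted by exactly one of the machines: L(R) \ L(S) and L(S) \ L(R) are both empty.
Hence every string is accepted by R iff it is accepted by S, and the two languages coincide.

Yes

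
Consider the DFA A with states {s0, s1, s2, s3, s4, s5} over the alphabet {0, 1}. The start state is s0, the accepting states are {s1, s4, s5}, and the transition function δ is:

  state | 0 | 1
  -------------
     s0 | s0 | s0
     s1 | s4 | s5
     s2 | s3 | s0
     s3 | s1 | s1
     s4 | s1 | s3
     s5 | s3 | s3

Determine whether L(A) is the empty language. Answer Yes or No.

Yes

The states reachable from the start state are {s0}.
None of the accepting states {s1, s4, s5} is reachable, so no string is accepted and L(A) = ∅.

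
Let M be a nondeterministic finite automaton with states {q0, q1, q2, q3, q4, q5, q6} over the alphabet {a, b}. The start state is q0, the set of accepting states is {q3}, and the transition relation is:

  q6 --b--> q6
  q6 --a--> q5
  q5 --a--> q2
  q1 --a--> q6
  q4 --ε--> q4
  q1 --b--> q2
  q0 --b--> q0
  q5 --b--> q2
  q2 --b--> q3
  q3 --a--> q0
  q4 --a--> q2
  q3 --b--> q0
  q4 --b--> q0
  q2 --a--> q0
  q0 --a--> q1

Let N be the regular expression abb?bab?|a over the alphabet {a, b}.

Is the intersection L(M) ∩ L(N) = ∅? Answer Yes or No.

Yes

Converting the expression N to a DFA (subset construction, then merging equivalent states) gives the minimal DFA with states {n0, n1, n2, n3, n4, n5, n6, n7}, start state n0, accepting states {n1, n5, n7} and transitions n0: a→n1, b→n2; n1: a→n2, b→n3; n2: a→n2, b→n2; n3: a→n2, b→n4; n4: a→n5, b→n6; n5: a→n2, b→n7; n6: a→n5, b→n2; n7: a→n2, b→n2.
Exploring the product automaton M × N from the start pair (q0, n0), following both machines on each input symbol, reaches 15 state pairs: (q0, n0), (q1, n1), (q0, n2), (q6, n2), (q2, n3), (q1, n2), (q5, n2), (q3, n4), (q2, n2), (q0, n5), (q0, n6), (q3, n2), (q0, n7), (q1, n5), (q2, n7).
M accepts in {q3} and N accepts in {n1, n5, n7}; no reachable pair has both components accepting, so no string drives both machines to acceptance simultaneously and L(M) ∩ L(N) = ∅.
So no string is accepted by both, and the intersection is empty.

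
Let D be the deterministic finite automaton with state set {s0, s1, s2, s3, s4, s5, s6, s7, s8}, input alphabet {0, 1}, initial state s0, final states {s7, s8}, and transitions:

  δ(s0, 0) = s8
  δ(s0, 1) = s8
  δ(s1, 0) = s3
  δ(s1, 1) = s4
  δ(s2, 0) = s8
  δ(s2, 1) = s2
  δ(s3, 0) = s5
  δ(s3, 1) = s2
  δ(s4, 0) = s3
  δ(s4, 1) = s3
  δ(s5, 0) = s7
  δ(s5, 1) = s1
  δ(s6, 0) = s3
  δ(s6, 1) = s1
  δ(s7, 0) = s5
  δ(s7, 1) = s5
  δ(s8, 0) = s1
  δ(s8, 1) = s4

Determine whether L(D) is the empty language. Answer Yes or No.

The string 0 is accepted: the run s0 → s8 ends in the accepting state s8.
Since at least one string is accepted, L(D) is not empty.

No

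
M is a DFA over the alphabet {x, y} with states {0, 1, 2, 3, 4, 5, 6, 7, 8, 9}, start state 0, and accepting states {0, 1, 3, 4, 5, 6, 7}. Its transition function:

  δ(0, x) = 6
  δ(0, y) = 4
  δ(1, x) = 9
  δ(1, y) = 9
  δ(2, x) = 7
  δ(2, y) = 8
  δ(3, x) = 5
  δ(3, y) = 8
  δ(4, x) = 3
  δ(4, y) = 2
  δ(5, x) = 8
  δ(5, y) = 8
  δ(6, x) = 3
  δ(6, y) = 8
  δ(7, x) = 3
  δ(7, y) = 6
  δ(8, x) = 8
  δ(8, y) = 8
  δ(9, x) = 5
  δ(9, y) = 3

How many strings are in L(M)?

The useful subgraph on states {0, 2, 3, 4, 5, 6, 7} is acyclic, so L(M) is finite; the longest accepting path visits 7 useful states, giving maximum string length 6.
Counting accepting paths from 0 by length: 1 of length 0, 2 of length 1, 2 of length 2, 3 of length 3, 2 of length 4, 2 of length 5, 1 of length 6. Total 13.

13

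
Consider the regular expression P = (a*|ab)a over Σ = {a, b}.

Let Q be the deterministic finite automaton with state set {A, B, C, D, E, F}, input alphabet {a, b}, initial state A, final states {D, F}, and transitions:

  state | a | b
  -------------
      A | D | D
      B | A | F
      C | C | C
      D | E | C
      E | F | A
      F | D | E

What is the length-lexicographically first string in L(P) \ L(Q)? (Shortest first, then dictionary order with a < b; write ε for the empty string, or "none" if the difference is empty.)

aa

The string aa is accepted by P but not by Q.
No shorter string lies in the difference, and aa is the lexicographically first length-2 string in L(P) \ L(Q).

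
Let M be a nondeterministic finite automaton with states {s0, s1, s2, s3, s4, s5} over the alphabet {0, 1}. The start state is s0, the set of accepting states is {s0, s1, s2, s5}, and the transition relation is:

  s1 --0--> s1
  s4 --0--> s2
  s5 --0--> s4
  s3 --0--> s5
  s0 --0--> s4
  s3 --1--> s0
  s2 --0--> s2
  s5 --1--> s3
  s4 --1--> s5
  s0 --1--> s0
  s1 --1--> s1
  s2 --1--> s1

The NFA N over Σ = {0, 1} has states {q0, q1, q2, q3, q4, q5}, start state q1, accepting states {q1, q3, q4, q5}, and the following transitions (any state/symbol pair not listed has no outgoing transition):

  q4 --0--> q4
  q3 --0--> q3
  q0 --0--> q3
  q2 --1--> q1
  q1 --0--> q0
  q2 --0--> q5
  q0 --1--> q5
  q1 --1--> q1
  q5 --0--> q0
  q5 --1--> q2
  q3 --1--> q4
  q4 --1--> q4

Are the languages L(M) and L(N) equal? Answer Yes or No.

Yes

Exploring the product automaton M × N from the start pair (s0, q1), following both machines on each input symbol, reaches 6 state pairs: (s0, q1), (s4, q0), (s2, q3), (s5, q5), (s1, q4), (s3, q2).
M accepts in {s0, s1, s2, s5} and N accepts in {q1, q3, q4, q5}. In every reachable pair the two components are either both accepting — (s0, q1), (s2, q3), (s5, q5), (s1, q4) — or both non-accepting, so no string is accepted by exactly one of the machines: L(M) \ L(N) and L(N) \ L(M) are both empty.
Hence every string is accepted by M iff it is accepted by N, and the two languages coincide.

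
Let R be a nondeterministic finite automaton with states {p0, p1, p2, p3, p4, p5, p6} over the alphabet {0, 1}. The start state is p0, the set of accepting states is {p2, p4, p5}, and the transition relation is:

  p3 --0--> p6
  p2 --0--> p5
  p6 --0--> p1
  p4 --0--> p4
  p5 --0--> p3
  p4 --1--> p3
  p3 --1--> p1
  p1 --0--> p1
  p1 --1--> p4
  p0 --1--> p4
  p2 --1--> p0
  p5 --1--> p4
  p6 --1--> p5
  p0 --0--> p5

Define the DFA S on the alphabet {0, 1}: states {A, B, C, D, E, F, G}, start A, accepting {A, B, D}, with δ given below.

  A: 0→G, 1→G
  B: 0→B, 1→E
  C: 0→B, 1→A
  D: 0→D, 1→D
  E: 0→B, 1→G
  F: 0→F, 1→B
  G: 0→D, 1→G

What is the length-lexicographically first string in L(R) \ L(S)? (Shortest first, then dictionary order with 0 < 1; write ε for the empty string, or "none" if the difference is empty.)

The string 0 is accepted by R but not by S.
No shorter string lies in the difference, and 0 is the lexicographically first length-1 string in L(R) \ L(S).

0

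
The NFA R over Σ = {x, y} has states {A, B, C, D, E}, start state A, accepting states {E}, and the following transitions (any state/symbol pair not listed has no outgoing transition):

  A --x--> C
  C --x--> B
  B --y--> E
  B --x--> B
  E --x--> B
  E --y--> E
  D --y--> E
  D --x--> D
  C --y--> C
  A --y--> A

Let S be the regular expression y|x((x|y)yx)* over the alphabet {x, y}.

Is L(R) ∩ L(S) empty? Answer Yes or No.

Yes

Converting the expression S to a DFA (subset construction, then merging equivalent states) gives the minimal DFA with states {s0, s1, s2, s3, s4, s5}, start state s0, accepting states {s1, s2} and transitions s0: x→s1, y→s2; s1: x→s3, y→s3; s2: x→s4, y→s4; s3: x→s4, y→s5; s4: x→s4, y→s4; s5: x→s1, y→s4.
Exploring the product automaton R × S from the start pair (A, s0), following both machines on each input symbol, reaches 13 state pairs: (A, s0), (C, s1), (A, s2), (B, s3), (C, s3), (C, s4), (A, s4), (B, s4), (E, s5), (C, s5), (E, s4), (B, s1), (E, s3).
R accepts in {E} and S accepts in {s1, s2}; no reachable pair has both components accepting, so no string drives both machines to acceptance simultaneously and L(R) ∩ L(S) = ∅.
So no string is accepted by both, and the intersection is empty.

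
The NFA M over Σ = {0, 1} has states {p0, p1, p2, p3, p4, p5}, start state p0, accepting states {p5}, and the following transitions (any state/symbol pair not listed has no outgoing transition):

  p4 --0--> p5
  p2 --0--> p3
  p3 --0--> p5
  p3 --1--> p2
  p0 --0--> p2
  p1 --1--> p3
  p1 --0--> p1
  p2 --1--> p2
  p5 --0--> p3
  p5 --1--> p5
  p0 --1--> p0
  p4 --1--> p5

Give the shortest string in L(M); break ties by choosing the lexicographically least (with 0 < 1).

000

A breadth-first search from p0 reaches an accepting state first via the path p0 → p2 → p3 → p5 on input 000.
No string of length < 3 is accepted (BFS exhausts all shorter strings without reaching an accepting state), and 000 is the lexicographically least accepting string of length 3.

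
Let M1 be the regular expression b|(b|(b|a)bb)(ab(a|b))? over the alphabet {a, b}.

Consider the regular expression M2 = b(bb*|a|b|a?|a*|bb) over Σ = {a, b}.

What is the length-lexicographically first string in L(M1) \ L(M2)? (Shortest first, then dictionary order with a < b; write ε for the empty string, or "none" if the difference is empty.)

The string abb is accepted by M1 but not by M2.
No shorter string lies in the difference, and abb is the lexicographically first length-3 string in L(M1) \ L(M2).

abb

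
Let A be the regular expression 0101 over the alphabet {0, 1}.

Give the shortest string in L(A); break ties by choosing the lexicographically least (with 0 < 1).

0101

By inspection of the expression, no string of length less than 4 matches, and 0101 is the lexicographically first match of length 4.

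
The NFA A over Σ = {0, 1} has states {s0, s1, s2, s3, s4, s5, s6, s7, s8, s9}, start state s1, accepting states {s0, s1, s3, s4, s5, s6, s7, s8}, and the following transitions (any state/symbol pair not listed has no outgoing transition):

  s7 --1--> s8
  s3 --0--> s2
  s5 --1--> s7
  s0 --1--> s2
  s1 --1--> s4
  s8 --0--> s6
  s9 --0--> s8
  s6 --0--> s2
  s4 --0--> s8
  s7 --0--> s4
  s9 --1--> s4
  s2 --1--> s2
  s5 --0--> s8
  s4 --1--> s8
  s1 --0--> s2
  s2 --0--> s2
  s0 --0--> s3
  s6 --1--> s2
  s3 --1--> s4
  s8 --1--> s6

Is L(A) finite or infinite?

finite

The useful states (reachable from s1 and able to reach an accepting state) are {s1, s4, s6, s8}.
Restricted to these states the transition graph has no cycle, so every accepting path has bounded length and L is finite.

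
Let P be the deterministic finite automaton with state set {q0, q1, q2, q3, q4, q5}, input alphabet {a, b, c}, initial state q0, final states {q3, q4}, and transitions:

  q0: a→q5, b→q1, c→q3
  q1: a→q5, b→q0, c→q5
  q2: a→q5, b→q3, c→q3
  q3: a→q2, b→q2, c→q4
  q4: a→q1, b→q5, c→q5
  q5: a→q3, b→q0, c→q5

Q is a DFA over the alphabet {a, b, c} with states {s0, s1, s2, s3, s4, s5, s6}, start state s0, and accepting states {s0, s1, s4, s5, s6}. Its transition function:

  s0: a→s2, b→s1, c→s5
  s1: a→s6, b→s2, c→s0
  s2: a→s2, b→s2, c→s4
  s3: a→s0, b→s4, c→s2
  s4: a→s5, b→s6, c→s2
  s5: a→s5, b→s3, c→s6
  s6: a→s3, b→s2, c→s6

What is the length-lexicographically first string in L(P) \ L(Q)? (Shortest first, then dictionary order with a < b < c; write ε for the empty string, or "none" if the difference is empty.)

The string aa is accepted by P but not by Q.
No shorter string lies in the difference, and aa is the lexicographically first length-2 string in L(P) \ L(Q).

aa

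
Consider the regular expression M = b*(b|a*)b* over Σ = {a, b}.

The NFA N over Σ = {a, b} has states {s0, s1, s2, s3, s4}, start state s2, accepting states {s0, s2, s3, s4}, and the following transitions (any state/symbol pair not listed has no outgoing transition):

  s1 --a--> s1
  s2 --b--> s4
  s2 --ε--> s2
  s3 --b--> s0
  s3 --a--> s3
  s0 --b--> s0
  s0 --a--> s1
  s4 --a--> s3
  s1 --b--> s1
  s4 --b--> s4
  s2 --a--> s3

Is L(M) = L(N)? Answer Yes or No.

Converting the expression M to a DFA (subset construction, then merging equivalent states) gives the minimal DFA with states {m0, m1, m2, m3}, start state m0, accepting states {m0, m1, m2} and transitions m0: a→m1, b→m0; m1: a→m1, b→m2; m2: a→m3, b→m2; m3: a→m3, b→m3.
Exploring the product automaton M × N from the start pair (m0, s2), following both machines on each input symbol, reaches 5 state pairs: (m0, s2), (m1, s3), (m0, s4), (m2, s0), (m3, s1).
M accepts in {m0, m1, m2} and N accepts in {s0, s2, s3, s4}. In every reachable pair the two components are either both accepting — (m0, s2), (m1, s3), (m0, s4), (m2, s0) — or both non-accepting, so no string is accepted by exactly one of the machines: L(M) \ L(N) and L(N) \ L(M) are both empty.
Hence every string is accepted by M iff it is accepted by N, and the two languages coincide.

Yes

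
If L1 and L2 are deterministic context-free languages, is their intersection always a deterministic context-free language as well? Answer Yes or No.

DCFLs are closed under complement (normalise the DPDA to read all of its input, then flip the verdict). If they were also closed under intersection, De Morgan would make them closed under union; but {aⁿbⁿ : n≥0} and {aⁿb²ⁿ : n≥0} are DCFLs (push the a's; pop one per b, respectively one per two b's) whose union no deterministic PDA accepts: a DPDA for it would have a single run on aⁿb²ⁿ, accepting after the prefix aⁿbⁿ and accepting again after n more b's; an ordinary PDA that simulates it on a's and b's and, at any moment when it is accepting, may switch to reading only a fresh letter c while feeding each c to the simulation as a b, would accept aⁱbʲcᵏ (k≥1) exactly when both aⁱbʲ and aⁱbʲ⁺ᵏ are in the language, i.e. its language intersected with the regular set a*b*c⁺ would be exactly {aⁿbⁿcⁿ : n≥1} — impossible, since context-free languages are closed under intersection with regular sets and {aⁿbⁿcⁿ} is not context-free.

No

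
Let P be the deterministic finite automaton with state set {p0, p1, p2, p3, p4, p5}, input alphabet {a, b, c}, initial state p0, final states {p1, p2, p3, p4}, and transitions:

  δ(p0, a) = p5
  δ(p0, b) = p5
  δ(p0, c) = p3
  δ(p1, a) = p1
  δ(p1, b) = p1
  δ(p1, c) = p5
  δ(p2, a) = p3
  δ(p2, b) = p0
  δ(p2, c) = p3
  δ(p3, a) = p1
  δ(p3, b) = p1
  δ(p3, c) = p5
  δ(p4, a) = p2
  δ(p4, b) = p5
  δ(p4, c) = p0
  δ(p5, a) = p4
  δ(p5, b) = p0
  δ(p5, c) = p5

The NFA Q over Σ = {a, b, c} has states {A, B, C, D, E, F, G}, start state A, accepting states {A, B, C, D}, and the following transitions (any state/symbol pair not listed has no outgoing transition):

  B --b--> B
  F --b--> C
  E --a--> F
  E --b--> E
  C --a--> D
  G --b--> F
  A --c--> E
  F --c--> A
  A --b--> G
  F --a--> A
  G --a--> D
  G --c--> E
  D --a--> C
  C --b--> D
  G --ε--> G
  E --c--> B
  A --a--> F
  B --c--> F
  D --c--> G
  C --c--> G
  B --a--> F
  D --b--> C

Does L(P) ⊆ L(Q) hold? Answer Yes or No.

The string c is in L(P) but not in L(Q).
So L(P) ⊄ L(Q).

No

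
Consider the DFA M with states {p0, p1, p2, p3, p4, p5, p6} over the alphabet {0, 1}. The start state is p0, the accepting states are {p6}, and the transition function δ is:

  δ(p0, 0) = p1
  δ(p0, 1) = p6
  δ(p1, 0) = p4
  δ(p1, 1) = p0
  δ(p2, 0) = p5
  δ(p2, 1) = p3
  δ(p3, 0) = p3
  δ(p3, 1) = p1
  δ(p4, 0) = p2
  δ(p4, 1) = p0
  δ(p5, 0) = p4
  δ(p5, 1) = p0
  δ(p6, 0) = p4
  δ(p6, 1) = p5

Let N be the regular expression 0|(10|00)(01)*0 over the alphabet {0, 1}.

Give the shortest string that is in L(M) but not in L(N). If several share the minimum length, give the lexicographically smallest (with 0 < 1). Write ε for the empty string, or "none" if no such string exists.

The string 1 is accepted by M but not by N.
No shorter string lies in the difference, and 1 is the lexicographically first length-1 string in L(M) \ L(N).

1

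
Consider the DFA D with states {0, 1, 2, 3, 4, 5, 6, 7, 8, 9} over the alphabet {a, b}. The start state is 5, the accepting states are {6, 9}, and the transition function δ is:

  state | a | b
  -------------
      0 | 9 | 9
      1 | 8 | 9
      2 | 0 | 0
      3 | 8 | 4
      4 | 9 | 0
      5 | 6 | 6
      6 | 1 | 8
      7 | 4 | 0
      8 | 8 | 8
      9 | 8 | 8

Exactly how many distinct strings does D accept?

The useful subgraph on states {1, 5, 6, 9} is acyclic, so L(D) is finite; the longest accepting path visits 4 useful states, giving maximum string length 3.
Counting accepting paths from 5 by length: 2 of length 1, 2 of length 3. Total 4.

4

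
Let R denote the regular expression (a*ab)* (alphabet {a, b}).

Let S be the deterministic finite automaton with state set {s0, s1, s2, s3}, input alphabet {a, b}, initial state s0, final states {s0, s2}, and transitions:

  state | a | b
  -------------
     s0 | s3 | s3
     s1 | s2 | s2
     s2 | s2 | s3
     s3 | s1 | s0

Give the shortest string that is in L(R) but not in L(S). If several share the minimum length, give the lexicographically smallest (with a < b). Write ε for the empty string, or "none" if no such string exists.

aaab

The string aaab is accepted by R but not by S.
No shorter string lies in the difference, and aaab is the lexicographically first length-4 string in L(R) \ L(S).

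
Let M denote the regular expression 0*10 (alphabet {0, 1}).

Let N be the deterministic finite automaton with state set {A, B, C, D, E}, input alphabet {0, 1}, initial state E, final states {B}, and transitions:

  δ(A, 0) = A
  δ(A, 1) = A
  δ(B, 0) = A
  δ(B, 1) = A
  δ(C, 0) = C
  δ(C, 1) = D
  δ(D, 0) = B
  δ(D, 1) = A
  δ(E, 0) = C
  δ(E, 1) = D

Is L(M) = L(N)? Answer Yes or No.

Converting the expression M to a DFA (subset construction, then merging equivalent states) gives the minimal DFA with states {m0, m1, m2, m3}, start state m0, accepting states {m2} and transitions m0: 0→m0, 1→m1; m1: 0→m2, 1→m3; m2: 0→m3, 1→m3; m3: 0→m3, 1→m3.
Exploring the product automaton M × N from the start pair (m0, E), following both machines on each input symbol, reaches 5 state pairs: (m0, E), (m0, C), (m1, D), (m2, B), (m3, A).
M accepts in {m2} and N accepts in {B}. In every reachable pair the two components are either both accepting — (m2, B) — or both non-accepting, so no string is accepted by exactly one of the machines: L(M) \ L(N) and L(N) \ L(M) are both empty.
Hence every string is accepted by M iff it is accepted by N, and the two languages coincide.

Yes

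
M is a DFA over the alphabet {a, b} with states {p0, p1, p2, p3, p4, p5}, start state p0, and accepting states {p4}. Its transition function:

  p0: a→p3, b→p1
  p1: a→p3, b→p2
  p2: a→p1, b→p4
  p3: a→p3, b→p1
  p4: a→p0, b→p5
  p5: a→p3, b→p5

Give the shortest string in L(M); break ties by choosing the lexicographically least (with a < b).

A breadth-first search from p0 reaches an accepting state first via the path p0 → p1 → p2 → p4 on input bbb.
No string of length < 3 is accepted (BFS exhausts all shorter strings without reaching an accepting state), and bbb is the lexicographically least accepting string of length 3.

bbb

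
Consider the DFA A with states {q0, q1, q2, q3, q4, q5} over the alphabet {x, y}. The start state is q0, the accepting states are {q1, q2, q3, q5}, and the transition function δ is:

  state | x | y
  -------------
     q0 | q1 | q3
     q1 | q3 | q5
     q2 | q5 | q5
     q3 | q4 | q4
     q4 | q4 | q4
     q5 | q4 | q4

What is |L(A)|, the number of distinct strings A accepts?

The useful subgraph on states {q0, q1, q3, q5} is acyclic, so L(A) is finite; the longest accepting path visits 3 useful states, giving maximum string length 2.
Counting accepting paths from q0 by length: 2 of length 1, 2 of length 2. Total 4.

4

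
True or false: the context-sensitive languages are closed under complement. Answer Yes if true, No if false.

The context-sensitive languages are exactly NSPACE(n), and by the Immerman–Szelepcsényi theorem nondeterministic space classes (from log n up) are closed under complement.
So the context-sensitive languages are closed under complement.

Yes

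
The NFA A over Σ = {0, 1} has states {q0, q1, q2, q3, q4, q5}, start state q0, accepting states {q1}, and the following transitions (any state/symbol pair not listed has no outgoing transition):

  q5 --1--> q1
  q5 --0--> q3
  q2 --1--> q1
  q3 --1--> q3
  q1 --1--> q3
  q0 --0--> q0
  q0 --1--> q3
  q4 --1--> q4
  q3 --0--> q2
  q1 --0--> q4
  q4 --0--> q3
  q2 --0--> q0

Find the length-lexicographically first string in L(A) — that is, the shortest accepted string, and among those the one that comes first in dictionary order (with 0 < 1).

101

A breadth-first search from q0 reaches an accepting state first via the path q0 → q3 → q2 → q1 on input 101.
No string of length < 3 is accepted (BFS exhausts all shorter strings without reaching an accepting state), and 101 is the lexicographically least accepting string of length 3.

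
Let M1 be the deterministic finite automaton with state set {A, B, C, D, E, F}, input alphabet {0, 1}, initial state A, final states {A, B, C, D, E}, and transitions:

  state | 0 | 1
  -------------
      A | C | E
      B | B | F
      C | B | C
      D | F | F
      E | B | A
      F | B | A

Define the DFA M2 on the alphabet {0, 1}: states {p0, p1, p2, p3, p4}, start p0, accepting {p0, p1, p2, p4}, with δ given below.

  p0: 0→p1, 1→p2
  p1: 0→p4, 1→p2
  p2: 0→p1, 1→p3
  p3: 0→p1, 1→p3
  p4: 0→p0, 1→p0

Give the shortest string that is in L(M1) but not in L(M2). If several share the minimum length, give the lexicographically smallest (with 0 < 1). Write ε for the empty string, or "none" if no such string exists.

11

The string 11 is accepted by M1 but not by M2.
No shorter string lies in the difference, and 11 is the lexicographically first length-2 string in L(M1) \ L(M2).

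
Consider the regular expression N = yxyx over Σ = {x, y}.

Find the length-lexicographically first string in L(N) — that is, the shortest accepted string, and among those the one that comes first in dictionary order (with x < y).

yxyx

By inspection of the expression, no string of length less than 4 matches, and yxyx is the lexicographically first match of length 4.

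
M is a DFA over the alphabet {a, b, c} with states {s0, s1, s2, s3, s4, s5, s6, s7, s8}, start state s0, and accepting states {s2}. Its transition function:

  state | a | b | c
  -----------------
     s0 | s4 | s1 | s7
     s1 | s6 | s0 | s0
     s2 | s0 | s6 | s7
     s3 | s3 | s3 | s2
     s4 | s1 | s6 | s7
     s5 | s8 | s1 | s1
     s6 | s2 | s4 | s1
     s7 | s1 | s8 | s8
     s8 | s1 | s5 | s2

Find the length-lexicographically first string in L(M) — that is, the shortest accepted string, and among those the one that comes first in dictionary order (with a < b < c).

aba

A breadth-first search from s0 reaches an accepting state first via the path s0 → s4 → s6 → s2 on input aba.
No string of length < 3 is accepted (BFS exhausts all shorter strings without reaching an accepting state), and aba is the lexicographically least accepting string of length 3.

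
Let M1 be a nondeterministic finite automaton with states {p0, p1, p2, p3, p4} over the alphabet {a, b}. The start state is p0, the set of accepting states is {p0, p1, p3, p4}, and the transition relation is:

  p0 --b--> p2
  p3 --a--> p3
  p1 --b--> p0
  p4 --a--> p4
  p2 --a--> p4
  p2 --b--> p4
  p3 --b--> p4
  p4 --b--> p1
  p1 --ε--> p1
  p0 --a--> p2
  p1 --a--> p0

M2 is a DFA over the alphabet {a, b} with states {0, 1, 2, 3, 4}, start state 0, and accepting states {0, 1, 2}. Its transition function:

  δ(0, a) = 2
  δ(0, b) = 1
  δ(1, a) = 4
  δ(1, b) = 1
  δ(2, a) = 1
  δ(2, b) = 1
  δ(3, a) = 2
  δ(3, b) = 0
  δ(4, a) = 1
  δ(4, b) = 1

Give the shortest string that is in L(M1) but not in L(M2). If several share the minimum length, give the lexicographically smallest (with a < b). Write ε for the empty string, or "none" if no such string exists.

The string ba is accepted by M1 but not by M2.
No shorter string lies in the difference, and ba is the lexicographically first length-2 string in L(M1) \ L(M2).

ba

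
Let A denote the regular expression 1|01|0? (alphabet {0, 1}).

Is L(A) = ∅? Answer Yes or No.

No

The empty string ε matches the expression, so it belongs to L(A).
Since L(A) contains at least one string, it is not empty.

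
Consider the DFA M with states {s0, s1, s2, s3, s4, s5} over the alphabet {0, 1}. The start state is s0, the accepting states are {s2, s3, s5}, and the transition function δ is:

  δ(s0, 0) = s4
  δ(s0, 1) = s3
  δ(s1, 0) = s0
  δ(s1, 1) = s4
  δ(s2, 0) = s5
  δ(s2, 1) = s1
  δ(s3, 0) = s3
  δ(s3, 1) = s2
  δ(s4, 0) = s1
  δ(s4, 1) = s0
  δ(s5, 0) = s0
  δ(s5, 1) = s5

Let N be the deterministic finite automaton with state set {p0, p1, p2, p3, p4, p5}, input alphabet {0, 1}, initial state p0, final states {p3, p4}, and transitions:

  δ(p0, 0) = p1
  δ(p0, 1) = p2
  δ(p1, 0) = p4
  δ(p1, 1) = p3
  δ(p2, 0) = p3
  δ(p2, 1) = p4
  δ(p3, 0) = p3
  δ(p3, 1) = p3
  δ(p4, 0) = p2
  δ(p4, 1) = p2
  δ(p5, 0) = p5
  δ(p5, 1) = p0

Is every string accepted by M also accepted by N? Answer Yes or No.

No

The string 1 is in L(M) but not in L(N).
So L(M) ⊄ L(N).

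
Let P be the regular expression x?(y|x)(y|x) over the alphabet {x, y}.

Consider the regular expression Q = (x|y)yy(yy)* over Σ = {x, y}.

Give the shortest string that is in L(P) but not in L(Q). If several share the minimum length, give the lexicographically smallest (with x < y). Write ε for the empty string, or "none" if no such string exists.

xx

The string xx is accepted by P but not by Q.
No shorter string lies in the difference, and xx is the lexicographically first length-2 string in L(P) \ L(Q).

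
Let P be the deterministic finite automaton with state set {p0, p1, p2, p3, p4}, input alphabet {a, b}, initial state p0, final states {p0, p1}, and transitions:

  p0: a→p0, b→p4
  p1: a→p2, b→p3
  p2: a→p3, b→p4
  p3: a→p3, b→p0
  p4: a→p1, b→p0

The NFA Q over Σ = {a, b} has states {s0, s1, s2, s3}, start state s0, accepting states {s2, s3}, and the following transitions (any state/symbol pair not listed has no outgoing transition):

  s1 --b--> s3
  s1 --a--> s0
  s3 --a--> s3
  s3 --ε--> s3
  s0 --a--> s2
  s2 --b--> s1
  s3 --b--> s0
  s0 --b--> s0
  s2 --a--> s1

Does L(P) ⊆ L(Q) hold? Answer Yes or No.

No

The empty string ε is in L(P) but not in L(Q).
So L(P) ⊄ L(Q).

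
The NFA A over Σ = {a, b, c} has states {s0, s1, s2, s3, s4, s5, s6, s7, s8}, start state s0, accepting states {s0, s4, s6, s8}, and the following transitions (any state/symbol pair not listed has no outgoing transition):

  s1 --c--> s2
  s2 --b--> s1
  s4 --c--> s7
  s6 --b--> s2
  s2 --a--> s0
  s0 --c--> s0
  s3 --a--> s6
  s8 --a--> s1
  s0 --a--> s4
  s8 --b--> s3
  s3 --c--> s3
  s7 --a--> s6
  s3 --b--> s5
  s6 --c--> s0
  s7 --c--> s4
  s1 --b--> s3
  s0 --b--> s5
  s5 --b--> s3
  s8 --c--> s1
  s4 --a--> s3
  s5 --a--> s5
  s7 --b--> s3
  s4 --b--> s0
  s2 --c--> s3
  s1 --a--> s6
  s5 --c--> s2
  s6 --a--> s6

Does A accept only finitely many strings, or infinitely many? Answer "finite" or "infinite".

infinite

State s0 is reachable from the start and can reach an accepting state, and it lies on the cycle s0 → s0.
Traversing that cycle any number of times yields accepted strings of unbounded length, so the language is infinite.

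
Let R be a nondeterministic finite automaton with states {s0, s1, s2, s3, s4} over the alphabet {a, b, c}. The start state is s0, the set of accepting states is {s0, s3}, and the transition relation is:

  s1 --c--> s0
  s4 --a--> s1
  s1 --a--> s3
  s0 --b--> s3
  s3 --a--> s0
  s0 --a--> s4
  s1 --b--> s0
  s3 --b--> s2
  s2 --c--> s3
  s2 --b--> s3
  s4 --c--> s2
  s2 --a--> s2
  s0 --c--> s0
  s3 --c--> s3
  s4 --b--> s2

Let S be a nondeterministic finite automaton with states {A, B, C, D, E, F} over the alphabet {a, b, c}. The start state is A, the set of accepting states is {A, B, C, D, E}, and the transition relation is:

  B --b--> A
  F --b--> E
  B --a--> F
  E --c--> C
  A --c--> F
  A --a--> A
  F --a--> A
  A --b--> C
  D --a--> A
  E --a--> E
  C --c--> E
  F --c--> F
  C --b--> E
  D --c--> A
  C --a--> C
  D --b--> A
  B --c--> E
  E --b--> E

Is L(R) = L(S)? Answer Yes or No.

No

The string c is accepted by R but rejected by S.
So L(R) ≠ L(S).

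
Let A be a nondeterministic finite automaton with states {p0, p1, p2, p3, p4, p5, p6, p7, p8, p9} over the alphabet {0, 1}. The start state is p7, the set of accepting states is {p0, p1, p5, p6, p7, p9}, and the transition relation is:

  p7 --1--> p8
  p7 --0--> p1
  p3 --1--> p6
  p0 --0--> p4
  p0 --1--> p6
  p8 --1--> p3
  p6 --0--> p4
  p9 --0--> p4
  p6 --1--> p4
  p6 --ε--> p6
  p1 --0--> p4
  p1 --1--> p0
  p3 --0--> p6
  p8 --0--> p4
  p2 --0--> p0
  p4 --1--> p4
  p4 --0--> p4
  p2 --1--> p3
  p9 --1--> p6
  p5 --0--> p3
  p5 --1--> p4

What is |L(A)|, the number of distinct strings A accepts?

6

The useful subgraph on states {p0, p1, p3, p6, p7, p8} is acyclic, so L(A) is finite; the longest accepting path visits 4 useful states, giving maximum string length 3.
Counting accepting paths from p7 by length: 1 of length 0, 1 of length 1, 1 of length 2, 3 of length 3. Total 6.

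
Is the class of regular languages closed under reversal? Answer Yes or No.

Yes

Reverse every transition of an NFA for L, make the old start state the unique accepting state, and add a fresh start state with ε-moves to the old accepting states; this NFA accepts Lᴿ.
So the regular languages are closed under reversal.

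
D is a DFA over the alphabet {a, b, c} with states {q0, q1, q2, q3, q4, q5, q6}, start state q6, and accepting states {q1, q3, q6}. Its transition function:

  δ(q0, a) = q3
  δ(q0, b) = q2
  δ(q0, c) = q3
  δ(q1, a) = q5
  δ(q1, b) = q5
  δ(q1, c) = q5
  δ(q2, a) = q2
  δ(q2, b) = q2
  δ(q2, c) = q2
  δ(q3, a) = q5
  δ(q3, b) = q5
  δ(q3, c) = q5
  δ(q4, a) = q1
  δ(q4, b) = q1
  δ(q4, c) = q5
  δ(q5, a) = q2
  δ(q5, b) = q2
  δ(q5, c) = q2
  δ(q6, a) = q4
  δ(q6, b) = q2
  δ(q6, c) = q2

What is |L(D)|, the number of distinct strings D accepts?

3

The useful subgraph on states {q1, q4, q6} is acyclic, so L(D) is finite; the longest accepting path visits 3 useful states, giving maximum string length 2.
Counting accepting paths from q6 by length: 1 of length 0, 2 of length 2. Total 3.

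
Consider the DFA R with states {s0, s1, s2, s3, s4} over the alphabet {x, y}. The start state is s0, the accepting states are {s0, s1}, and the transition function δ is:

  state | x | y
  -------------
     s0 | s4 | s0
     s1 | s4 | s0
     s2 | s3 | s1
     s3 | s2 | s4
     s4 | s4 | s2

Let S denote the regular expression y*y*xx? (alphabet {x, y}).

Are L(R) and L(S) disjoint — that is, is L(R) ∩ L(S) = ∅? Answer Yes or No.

Converting the expression S to a DFA (subset construction, then merging equivalent states) gives the minimal DFA with states {r0, r1, r2, r3}, start state r0, accepting states {r1, r2} and transitions r0: x→r1, y→r0; r1: x→r2, y→r3; r2: x→r3, y→r3; r3: x→r3, y→r3.
Exploring the product automaton R × S from the start pair (s0, r0), following both machines on each input symbol, reaches 8 state pairs: (s0, r0), (s4, r1), (s4, r2), (s2, r3), (s4, r3), (s3, r3), (s1, r3), (s0, r3).
R accepts in {s0, s1} and S accepts in {r1, r2}; no reachable pair has both components accepting, so no string drives both machines to acceptance simultaneously and L(R) ∩ L(S) = ∅.
So no string is accepted by both, and the intersection is empty.

Yes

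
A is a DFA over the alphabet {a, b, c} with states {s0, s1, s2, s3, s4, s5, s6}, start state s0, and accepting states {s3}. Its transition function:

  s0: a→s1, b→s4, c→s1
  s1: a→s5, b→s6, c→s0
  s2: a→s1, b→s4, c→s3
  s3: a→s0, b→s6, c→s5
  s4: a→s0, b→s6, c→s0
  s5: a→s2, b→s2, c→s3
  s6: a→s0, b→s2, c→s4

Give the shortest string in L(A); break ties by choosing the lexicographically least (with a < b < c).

aac

A breadth-first search from s0 reaches an accepting state first via the path s0 → s1 → s5 → s3 on input aac.
No string of length < 3 is accepted (BFS exhausts all shorter strings without reaching an accepting state), and aac is the lexicographically least accepting string of length 3.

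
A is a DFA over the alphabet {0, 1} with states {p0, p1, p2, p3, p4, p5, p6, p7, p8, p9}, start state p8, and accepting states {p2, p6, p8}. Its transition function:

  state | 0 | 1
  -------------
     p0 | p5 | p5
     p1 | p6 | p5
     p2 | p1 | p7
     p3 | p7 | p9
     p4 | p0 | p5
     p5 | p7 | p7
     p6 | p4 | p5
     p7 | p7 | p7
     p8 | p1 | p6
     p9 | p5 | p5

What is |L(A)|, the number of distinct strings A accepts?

The useful subgraph on states {p1, p6, p8} is acyclic, so L(A) is finite; the longest accepting path visits 3 useful states, giving maximum string length 2.
Counting accepting paths from p8 by length: 1 of length 0, 1 of length 1, 1 of length 2. Total 3.

3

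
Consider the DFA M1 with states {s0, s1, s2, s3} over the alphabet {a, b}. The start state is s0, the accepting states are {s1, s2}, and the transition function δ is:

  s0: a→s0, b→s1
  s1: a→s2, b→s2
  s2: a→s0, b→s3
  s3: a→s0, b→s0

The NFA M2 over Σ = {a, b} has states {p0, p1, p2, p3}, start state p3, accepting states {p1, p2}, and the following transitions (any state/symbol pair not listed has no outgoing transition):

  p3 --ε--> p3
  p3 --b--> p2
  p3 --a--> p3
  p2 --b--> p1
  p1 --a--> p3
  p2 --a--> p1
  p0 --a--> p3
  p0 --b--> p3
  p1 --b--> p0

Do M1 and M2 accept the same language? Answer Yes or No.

Exploring the product automaton M1 × M2 from the start pair (s0, p3), following both machines on each input symbol, reaches 4 state pairs: (s0, p3), (s1, p2), (s2, p1), (s3, p0).
M1 accepts in {s1, s2} and M2 accepts in {p1, p2}. In every reachable pair the two components are either both accepting — (s1, p2), (s2, p1) — or both non-accepting, so no string is accepted by exactly one of the machines: L(M1) \ L(M2) and L(M2) \ L(M1) are both empty.
Hence every string is accepted by M1 iff it is accepted by M2, and the two languages coincide.

Yes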